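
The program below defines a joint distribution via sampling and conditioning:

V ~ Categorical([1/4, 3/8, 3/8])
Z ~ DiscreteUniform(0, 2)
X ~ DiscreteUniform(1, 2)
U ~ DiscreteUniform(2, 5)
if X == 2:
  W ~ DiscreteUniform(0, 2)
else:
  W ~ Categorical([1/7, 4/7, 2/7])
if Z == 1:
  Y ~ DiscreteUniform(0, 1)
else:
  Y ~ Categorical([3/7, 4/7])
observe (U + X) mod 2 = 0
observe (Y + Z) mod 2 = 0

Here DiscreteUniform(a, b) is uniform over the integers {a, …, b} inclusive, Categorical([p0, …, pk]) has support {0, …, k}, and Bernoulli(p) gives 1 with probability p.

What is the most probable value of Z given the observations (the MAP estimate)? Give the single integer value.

argmax_v P(Z = v | obs) = 1

Enumerate traces; 108 have nonzero weight after conditioning:
  (V=0, Z=0, X=1, U=3, W=0, Y=0) weight 1/1568
  (V=0, Z=0, X=1, U=3, W=1, Y=0) weight 1/392
  (V=0, Z=0, X=1, U=3, W=2, Y=0) weight 1/784
  (V=0, Z=0, X=1, U=5, W=0, Y=0) weight 1/1568
  (V=0, Z=0, X=1, U=5, W=1, Y=0) weight 1/392
  (V=0, Z=0, X=1, U=5, W=2, Y=0) weight 1/784
  (V=0, Z=0, X=2, U=2, W=0, Y=0) weight 1/672
  (V=0, Z=0, X=2, U=2, W=1, Y=0) weight 1/672
  (V=0, Z=1, X=1, U=3, W=0, Y=1) weight 1/1344
  (V=0, Z=2, X=1, U=3, W=0, Y=0) weight 1/1568
  … 98 more
Group by Z:
  weight(Z=0) = 1/14
  weight(Z=1) = 1/12
  weight(Z=2) = 1/14
Total weight = 1/14 + 1/12 + 1/14 = 19/84
P(Z=0 | obs) = 1/14 / 19/84 = 6/19
P(Z=1 | obs) = 1/12 / 19/84 = 7/19
P(Z=2 | obs) = 1/14 / 19/84 = 6/19
argmax = 1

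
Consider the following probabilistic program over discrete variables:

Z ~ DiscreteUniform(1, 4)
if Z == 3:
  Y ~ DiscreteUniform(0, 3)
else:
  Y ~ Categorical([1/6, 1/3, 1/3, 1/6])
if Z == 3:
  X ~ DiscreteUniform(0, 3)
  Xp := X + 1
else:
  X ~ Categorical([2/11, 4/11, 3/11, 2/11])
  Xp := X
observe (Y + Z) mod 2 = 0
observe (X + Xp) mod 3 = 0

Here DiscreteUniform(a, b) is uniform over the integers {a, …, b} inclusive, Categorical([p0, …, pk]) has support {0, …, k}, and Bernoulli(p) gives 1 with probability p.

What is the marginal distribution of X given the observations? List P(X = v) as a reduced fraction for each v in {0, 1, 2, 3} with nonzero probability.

Enumerate traces; 14 have nonzero weight after conditioning:
  (Z=1, Y=1, X=0) weight 1/66
  (Z=1, Y=1, X=3) weight 1/66
  (Z=1, Y=3, X=0) weight 1/132
  (Z=1, Y=3, X=3) weight 1/132
  (Z=2, Y=0, X=0) weight 1/132
  (Z=2, Y=0, X=3) weight 1/132
  (Z=2, Y=2, X=0) weight 1/66
  (Z=2, Y=2, X=3) weight 1/66
  (Z=3, Y=1, X=1) weight 1/64
  … 5 more
Group by X:
  weight(X=0) = 3/44
  weight(X=1) = 1/32
  weight(X=3) = 3/44
Total weight = 3/44 + 1/32 + 3/44 = 59/352
P(X=0 | obs) = 3/44 / 59/352 = 24/59
P(X=1 | obs) = 1/32 / 59/352 = 11/59
P(X=3 | obs) = 3/44 / 59/352 = 24/59

P(X=0) = 24/59, P(X=1) = 11/59, P(X=3) = 24/59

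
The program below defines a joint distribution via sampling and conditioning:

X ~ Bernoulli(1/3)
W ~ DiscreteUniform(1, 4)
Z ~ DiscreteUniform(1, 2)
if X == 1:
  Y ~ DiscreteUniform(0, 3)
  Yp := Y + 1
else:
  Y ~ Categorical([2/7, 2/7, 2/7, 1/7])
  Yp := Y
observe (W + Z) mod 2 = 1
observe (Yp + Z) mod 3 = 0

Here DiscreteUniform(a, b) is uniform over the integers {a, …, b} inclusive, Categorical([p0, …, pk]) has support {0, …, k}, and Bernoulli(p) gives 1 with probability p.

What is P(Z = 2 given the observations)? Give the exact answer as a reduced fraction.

P(Z = 2 | obs) = 30/53

Enumerate traces; 10 have nonzero weight after conditioning:
  (X=0, W=1, Z=2, Y=1) weight 1/42
  (X=0, W=2, Z=1, Y=2) weight 1/42
  (X=0, W=3, Z=2, Y=1) weight 1/42
  (X=0, W=4, Z=1, Y=2) weight 1/42
  (X=1, W=1, Z=2, Y=0) weight 1/96
  (X=1, W=1, Z=2, Y=3) weight 1/96
  (X=1, W=2, Z=1, Y=1) weight 1/96
  (X=1, W=3, Z=2, Y=0) weight 1/96
  … 2 more
Group by Z:
  weight(Z=1) = 23/336
  weight(Z=2) = 5/56
Total weight = 23/336 + 5/56 = 53/336
P(Z=1 | obs) = 23/336 / 53/336 = 23/53
P(Z=2 | obs) = 5/56 / 53/336 = 30/53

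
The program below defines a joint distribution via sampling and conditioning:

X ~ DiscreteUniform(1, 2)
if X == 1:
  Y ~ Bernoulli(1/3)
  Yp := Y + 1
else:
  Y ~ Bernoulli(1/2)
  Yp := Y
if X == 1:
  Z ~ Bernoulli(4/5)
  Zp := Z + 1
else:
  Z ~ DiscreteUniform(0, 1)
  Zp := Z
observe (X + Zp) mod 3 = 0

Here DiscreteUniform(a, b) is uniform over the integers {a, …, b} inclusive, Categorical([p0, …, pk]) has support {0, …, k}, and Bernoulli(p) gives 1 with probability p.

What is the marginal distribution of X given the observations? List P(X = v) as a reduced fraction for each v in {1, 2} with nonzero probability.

P(X=1) = 8/13, P(X=2) = 5/13

Enumerate traces; 4 have nonzero weight after conditioning:
  (X=1, Y=0, Z=1) weight 4/15
  (X=1, Y=1, Z=1) weight 2/15
  (X=2, Y=0, Z=1) weight 1/8
  (X=2, Y=1, Z=1) weight 1/8
Group by X:
  weight(X=1) = 2/5
  weight(X=2) = 1/4
Total weight = 2/5 + 1/4 = 13/20
P(X=1 | obs) = 2/5 / 13/20 = 8/13
P(X=2 | obs) = 1/4 / 13/20 = 5/13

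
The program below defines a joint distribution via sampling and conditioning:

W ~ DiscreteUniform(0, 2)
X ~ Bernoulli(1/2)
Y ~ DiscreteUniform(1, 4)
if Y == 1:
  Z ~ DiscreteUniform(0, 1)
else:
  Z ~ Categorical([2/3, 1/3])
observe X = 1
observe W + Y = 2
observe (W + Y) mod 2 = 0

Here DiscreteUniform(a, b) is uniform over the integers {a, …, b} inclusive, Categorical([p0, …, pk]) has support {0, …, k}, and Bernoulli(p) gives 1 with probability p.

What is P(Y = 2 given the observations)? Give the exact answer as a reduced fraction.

P(Y = 2 | obs) = 1/2

Enumerate traces; 4 have nonzero weight after conditioning:
  (W=0, X=1, Y=2, Z=0) weight 1/36
  (W=0, X=1, Y=2, Z=1) weight 1/72
  (W=1, X=1, Y=1, Z=0) weight 1/48
  (W=1, X=1, Y=1, Z=1) weight 1/48
Group by Y:
  weight(Y=1) = 1/24
  weight(Y=2) = 1/24
Total weight = 1/24 + 1/24 = 1/12
P(Y=1 | obs) = 1/24 / 1/12 = 1/2
P(Y=2 | obs) = 1/24 / 1/12 = 1/2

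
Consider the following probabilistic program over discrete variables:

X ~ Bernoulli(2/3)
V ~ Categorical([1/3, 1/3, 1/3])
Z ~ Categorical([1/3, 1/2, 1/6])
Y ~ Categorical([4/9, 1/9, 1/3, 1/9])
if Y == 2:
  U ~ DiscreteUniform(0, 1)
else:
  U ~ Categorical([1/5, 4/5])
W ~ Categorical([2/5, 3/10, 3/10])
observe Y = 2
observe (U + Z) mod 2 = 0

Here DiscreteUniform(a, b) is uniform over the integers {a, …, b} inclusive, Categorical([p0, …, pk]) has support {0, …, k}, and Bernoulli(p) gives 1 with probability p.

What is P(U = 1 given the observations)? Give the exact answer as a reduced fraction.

Enumerate traces; 54 have nonzero weight after conditioning:
  (X=0, V=0, Z=0, Y=2, U=0, W=0) weight 1/405
  (X=0, V=0, Z=0, Y=2, U=0, W=1) weight 1/540
  (X=0, V=0, Z=0, Y=2, U=0, W=2) weight 1/540
  (X=0, V=0, Z=1, Y=2, U=1, W=0) weight 1/270
  (X=0, V=0, Z=1, Y=2, U=1, W=1) weight 1/360
  (X=0, V=0, Z=1, Y=2, U=1, W=2) weight 1/360
  (X=0, V=0, Z=2, Y=2, U=0, W=0) weight 1/810
  (X=0, V=0, Z=2, Y=2, U=0, W=1) weight 1/1080
  … 46 more
Group by U:
  weight(U=0) = 1/12
  weight(U=1) = 1/12
Total weight = 1/12 + 1/12 = 1/6
P(U=0 | obs) = 1/12 / 1/6 = 1/2
P(U=1 | obs) = 1/12 / 1/6 = 1/2

P(U = 1 | obs) = 1/2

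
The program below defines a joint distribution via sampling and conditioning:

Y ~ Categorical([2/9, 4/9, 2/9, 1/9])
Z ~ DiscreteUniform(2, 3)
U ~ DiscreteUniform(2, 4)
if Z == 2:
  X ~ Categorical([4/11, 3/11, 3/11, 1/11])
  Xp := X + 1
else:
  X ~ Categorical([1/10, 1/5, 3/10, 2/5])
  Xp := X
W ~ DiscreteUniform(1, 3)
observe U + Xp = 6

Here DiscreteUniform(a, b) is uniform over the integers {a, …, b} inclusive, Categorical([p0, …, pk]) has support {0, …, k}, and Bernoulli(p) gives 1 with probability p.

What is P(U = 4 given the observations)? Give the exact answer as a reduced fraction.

Enumerate traces; 60 have nonzero weight after conditioning:
  (Y=0, Z=2, U=2, X=3, W=1) weight 1/891
  (Y=0, Z=2, U=2, X=3, W=2) weight 1/891
  (Y=0, Z=2, U=2, X=3, W=3) weight 1/891
  (Y=0, Z=2, U=3, X=2, W=1) weight 1/297
  (Y=0, Z=2, U=3, X=2, W=2) weight 1/297
  (Y=0, Z=2, U=3, X=2, W=3) weight 1/297
  (Y=0, Z=2, U=4, X=1, W=1) weight 1/297
  (Y=0, Z=2, U=4, X=1, W=2) weight 1/297
  … 52 more
Group by U:
  weight(U=2) = 1/66
  weight(U=3) = 37/330
  weight(U=4) = 21/220
Total weight = 1/66 + 37/330 + 21/220 = 49/220
P(U=2 | obs) = 1/66 / 49/220 = 10/147
P(U=3 | obs) = 37/330 / 49/220 = 74/147
P(U=4 | obs) = 21/220 / 49/220 = 3/7

P(U = 4 | obs) = 3/7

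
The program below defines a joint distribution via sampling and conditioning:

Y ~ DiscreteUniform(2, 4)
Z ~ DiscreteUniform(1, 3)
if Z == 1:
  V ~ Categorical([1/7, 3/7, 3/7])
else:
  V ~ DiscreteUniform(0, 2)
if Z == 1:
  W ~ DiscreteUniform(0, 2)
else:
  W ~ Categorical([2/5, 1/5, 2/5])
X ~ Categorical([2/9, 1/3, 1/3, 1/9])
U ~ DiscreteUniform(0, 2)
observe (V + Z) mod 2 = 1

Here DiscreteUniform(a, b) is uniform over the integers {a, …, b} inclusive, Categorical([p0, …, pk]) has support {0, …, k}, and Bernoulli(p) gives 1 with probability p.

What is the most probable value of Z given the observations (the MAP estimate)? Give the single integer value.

argmax_v P(Z = v | obs) = 3

Enumerate traces; 540 have nonzero weight after conditioning:
  (Y=2, Z=1, V=0, W=0, X=0, U=0) weight 2/5103
  (Y=2, Z=1, V=0, W=0, X=0, U=1) weight 2/5103
  (Y=2, Z=1, V=0, W=0, X=0, U=2) weight 2/5103
  (Y=2, Z=1, V=0, W=0, X=1, U=0) weight 1/1701
  (Y=2, Z=1, V=0, W=0, X=1, U=1) weight 1/1701
  (Y=2, Z=1, V=0, W=0, X=1, U=2) weight 1/1701
  (Y=2, Z=1, V=0, W=0, X=2, U=0) weight 1/1701
  (Y=2, Z=1, V=0, W=0, X=2, U=1) weight 1/1701
  (Y=2, Z=2, V=1, W=0, X=0, U=0) weight 4/3645
  (Y=2, Z=3, V=0, W=0, X=0, U=0) weight 4/3645
  … 530 more
Group by Z:
  weight(Z=1) = 4/21
  weight(Z=2) = 1/9
  weight(Z=3) = 2/9
Total weight = 4/21 + 1/9 + 2/9 = 11/21
P(Z=1 | obs) = 4/21 / 11/21 = 4/11
P(Z=2 | obs) = 1/9 / 11/21 = 7/33
P(Z=3 | obs) = 2/9 / 11/21 = 14/33
argmax = 3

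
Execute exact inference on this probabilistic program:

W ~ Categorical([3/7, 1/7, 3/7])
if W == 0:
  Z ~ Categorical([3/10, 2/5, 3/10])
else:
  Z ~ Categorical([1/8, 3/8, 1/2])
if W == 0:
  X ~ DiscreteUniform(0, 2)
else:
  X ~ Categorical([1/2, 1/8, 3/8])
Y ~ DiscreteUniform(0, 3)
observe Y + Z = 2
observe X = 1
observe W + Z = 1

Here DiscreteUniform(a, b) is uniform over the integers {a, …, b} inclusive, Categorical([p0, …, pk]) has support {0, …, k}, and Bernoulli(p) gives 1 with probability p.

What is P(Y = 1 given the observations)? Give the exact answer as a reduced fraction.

Enumerate traces; 2 have nonzero weight after conditioning:
  (W=0, Z=1, X=1, Y=1) weight 1/70
  (W=1, Z=0, X=1, Y=2) weight 1/1792
Group by Y:
  weight(Y=1) = 1/70
  weight(Y=2) = 1/1792
Total weight = 1/70 + 1/1792 = 19/1280
P(Y=1 | obs) = 1/70 / 19/1280 = 128/133
P(Y=2 | obs) = 1/1792 / 19/1280 = 5/133

P(Y = 1 | obs) = 128/133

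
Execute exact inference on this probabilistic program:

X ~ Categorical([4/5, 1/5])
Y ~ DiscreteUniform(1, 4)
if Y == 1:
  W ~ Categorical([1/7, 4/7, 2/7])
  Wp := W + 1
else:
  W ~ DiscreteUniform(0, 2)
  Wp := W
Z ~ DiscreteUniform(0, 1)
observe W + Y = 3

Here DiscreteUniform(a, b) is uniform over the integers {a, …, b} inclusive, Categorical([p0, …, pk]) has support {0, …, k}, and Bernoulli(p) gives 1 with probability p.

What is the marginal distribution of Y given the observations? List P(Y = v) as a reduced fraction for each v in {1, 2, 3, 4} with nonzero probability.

P(Y=1) = 3/10, P(Y=2) = 7/20, P(Y=3) = 7/20

Enumerate traces; 12 have nonzero weight after conditioning:
  (X=0, Y=1, W=2, Z=0) weight 1/35
  (X=0, Y=1, W=2, Z=1) weight 1/35
  (X=0, Y=2, W=1, Z=0) weight 1/30
  (X=0, Y=2, W=1, Z=1) weight 1/30
  (X=0, Y=3, W=0, Z=0) weight 1/30
  (X=0, Y=3, W=0, Z=1) weight 1/30
  (X=1, Y=1, W=2, Z=0) weight 1/140
  (X=1, Y=1, W=2, Z=1) weight 1/140
  … 4 more
Group by Y:
  weight(Y=1) = 1/14
  weight(Y=2) = 1/12
  weight(Y=3) = 1/12
Total weight = 1/14 + 1/12 + 1/12 = 5/21
P(Y=1 | obs) = 1/14 / 5/21 = 3/10
P(Y=2 | obs) = 1/12 / 5/21 = 7/20
P(Y=3 | obs) = 1/12 / 5/21 = 7/20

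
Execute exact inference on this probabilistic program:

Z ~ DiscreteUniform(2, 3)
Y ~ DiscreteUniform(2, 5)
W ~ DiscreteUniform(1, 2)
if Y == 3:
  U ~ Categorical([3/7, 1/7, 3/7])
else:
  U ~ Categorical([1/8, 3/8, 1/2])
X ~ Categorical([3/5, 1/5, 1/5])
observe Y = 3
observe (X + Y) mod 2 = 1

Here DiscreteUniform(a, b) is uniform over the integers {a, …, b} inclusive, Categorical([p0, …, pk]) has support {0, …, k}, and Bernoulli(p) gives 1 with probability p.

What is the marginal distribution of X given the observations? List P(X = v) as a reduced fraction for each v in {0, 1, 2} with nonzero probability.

P(X=0) = 3/4, P(X=2) = 1/4

Enumerate traces; 24 have nonzero weight after conditioning:
  (Z=2, Y=3, W=1, U=0, X=0) weight 9/560
  (Z=2, Y=3, W=1, U=0, X=2) weight 3/560
  (Z=2, Y=3, W=1, U=1, X=0) weight 3/560
  (Z=2, Y=3, W=1, U=1, X=2) weight 1/560
  (Z=2, Y=3, W=1, U=2, X=0) weight 9/560
  (Z=2, Y=3, W=1, U=2, X=2) weight 3/560
  (Z=2, Y=3, W=2, U=0, X=0) weight 9/560
  (Z=2, Y=3, W=2, U=0, X=2) weight 3/560
  … 16 more
Group by X:
  weight(X=0) = 3/20
  weight(X=2) = 1/20
Total weight = 3/20 + 1/20 = 1/5
P(X=0 | obs) = 3/20 / 1/5 = 3/4
P(X=2 | obs) = 1/20 / 1/5 = 1/4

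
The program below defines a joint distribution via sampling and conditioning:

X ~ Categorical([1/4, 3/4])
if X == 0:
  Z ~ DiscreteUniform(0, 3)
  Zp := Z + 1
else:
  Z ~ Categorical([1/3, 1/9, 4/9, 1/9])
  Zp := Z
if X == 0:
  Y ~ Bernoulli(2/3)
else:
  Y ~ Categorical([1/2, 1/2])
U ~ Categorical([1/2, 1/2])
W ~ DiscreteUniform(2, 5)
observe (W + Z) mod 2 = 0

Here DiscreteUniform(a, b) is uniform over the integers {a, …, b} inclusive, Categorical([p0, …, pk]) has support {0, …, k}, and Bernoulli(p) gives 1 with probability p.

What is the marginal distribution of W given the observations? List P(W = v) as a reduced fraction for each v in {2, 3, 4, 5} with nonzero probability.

P(W=2) = 17/48, P(W=3) = 7/48, P(W=4) = 17/48, P(W=5) = 7/48

Enumerate traces; 64 have nonzero weight after conditioning:
  (X=0, Z=0, Y=0, U=0, W=2) weight 1/384
  (X=0, Z=0, Y=0, U=0, W=4) weight 1/384
  (X=0, Z=0, Y=0, U=1, W=2) weight 1/384
  (X=0, Z=0, Y=0, U=1, W=4) weight 1/384
  (X=0, Z=0, Y=1, U=0, W=2) weight 1/192
  (X=0, Z=0, Y=1, U=0, W=4) weight 1/192
  (X=0, Z=0, Y=1, U=1, W=2) weight 1/192
  (X=0, Z=0, Y=1, U=1, W=4) weight 1/192
  (X=0, Z=1, Y=0, U=0, W=3) weight 1/384
  (X=0, Z=1, Y=0, U=0, W=5) weight 1/384
  … 54 more
Group by W:
  weight(W=2) = 17/96
  weight(W=3) = 7/96
  weight(W=4) = 17/96
  weight(W=5) = 7/96
Total weight = 17/96 + 7/96 + 17/96 + 7/96 = 1/2
P(W=2 | obs) = 17/96 / 1/2 = 17/48
P(W=3 | obs) = 7/96 / 1/2 = 7/48
P(W=4 | obs) = 17/96 / 1/2 = 17/48
P(W=5 | obs) = 7/96 / 1/2 = 7/48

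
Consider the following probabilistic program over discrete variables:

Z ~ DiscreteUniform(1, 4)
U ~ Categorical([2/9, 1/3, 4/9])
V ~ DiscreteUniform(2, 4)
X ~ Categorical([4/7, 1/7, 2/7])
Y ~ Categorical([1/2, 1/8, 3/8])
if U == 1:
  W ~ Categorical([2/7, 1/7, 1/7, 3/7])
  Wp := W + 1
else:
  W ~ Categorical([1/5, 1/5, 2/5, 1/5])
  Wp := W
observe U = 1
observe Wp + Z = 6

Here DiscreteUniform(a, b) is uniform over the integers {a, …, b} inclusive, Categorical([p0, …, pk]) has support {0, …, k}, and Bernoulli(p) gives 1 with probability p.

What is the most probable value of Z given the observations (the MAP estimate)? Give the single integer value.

Enumerate traces; 81 have nonzero weight after conditioning:
  (Z=2, U=1, V=2, X=0, Y=0, W=3) weight 1/294
  (Z=2, U=1, V=2, X=0, Y=1, W=3) weight 1/1176
  (Z=2, U=1, V=2, X=0, Y=2, W=3) weight 1/392
  (Z=2, U=1, V=2, X=1, Y=0, W=3) weight 1/1176
  (Z=2, U=1, V=2, X=1, Y=1, W=3) weight 1/4704
  (Z=2, U=1, V=2, X=1, Y=2, W=3) weight 1/1568
  (Z=2, U=1, V=2, X=2, Y=0, W=3) weight 1/588
  (Z=2, U=1, V=2, X=2, Y=1, W=3) weight 1/2352
  (Z=3, U=1, V=2, X=0, Y=0, W=2) weight 1/882
  (Z=4, U=1, V=2, X=0, Y=0, W=1) weight 1/882
  … 71 more
Group by Z:
  weight(Z=2) = 1/28
  weight(Z=3) = 1/84
  weight(Z=4) = 1/84
Total weight = 1/28 + 1/84 + 1/84 = 5/84
P(Z=2 | obs) = 1/28 / 5/84 = 3/5
P(Z=3 | obs) = 1/84 / 5/84 = 1/5
P(Z=4 | obs) = 1/84 / 5/84 = 1/5
argmax = 2

argmax_v P(Z = v | obs) = 2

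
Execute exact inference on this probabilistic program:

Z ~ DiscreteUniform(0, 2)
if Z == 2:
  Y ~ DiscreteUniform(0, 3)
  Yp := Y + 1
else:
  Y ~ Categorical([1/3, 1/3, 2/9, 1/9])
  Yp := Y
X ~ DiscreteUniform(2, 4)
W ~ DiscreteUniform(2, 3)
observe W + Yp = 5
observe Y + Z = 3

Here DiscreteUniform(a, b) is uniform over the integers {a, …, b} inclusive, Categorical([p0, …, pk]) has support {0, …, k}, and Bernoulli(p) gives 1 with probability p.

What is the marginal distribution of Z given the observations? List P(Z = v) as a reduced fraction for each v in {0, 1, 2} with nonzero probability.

P(Z=0) = 4/21, P(Z=1) = 8/21, P(Z=2) = 3/7

Enumerate traces; 9 have nonzero weight after conditioning:
  (Z=0, Y=3, X=2, W=2) weight 1/162
  (Z=0, Y=3, X=3, W=2) weight 1/162
  (Z=0, Y=3, X=4, W=2) weight 1/162
  (Z=1, Y=2, X=2, W=3) weight 1/81
  (Z=1, Y=2, X=3, W=3) weight 1/81
  (Z=1, Y=2, X=4, W=3) weight 1/81
  (Z=2, Y=1, X=2, W=3) weight 1/72
  (Z=2, Y=1, X=3, W=3) weight 1/72
  … 1 more
Group by Z:
  weight(Z=0) = 1/54
  weight(Z=1) = 1/27
  weight(Z=2) = 1/24
Total weight = 1/54 + 1/27 + 1/24 = 7/72
P(Z=0 | obs) = 1/54 / 7/72 = 4/21
P(Z=1 | obs) = 1/27 / 7/72 = 8/21
P(Z=2 | obs) = 1/24 / 7/72 = 3/7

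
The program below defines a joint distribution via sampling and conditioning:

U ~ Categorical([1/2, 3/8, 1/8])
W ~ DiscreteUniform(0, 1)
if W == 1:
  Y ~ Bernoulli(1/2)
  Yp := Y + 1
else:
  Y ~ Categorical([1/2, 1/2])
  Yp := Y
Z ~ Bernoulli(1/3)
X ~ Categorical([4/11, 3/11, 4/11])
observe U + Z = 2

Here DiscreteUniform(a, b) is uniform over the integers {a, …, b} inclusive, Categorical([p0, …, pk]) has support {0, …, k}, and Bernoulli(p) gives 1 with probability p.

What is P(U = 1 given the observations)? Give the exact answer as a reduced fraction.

Enumerate traces; 24 have nonzero weight after conditioning:
  (U=1, W=0, Y=0, Z=1, X=0) weight 1/88
  (U=1, W=0, Y=0, Z=1, X=1) weight 3/352
  (U=1, W=0, Y=0, Z=1, X=2) weight 1/88
  (U=1, W=0, Y=1, Z=1, X=0) weight 1/88
  (U=1, W=0, Y=1, Z=1, X=1) weight 3/352
  (U=1, W=0, Y=1, Z=1, X=2) weight 1/88
  (U=1, W=1, Y=0, Z=1, X=0) weight 1/88
  (U=1, W=1, Y=0, Z=1, X=1) weight 3/352
  (U=2, W=0, Y=0, Z=0, X=0) weight 1/132
  … 15 more
Group by U:
  weight(U=1) = 1/8
  weight(U=2) = 1/12
Total weight = 1/8 + 1/12 = 5/24
P(U=1 | obs) = 1/8 / 5/24 = 3/5
P(U=2 | obs) = 1/12 / 5/24 = 2/5

P(U = 1 | obs) = 3/5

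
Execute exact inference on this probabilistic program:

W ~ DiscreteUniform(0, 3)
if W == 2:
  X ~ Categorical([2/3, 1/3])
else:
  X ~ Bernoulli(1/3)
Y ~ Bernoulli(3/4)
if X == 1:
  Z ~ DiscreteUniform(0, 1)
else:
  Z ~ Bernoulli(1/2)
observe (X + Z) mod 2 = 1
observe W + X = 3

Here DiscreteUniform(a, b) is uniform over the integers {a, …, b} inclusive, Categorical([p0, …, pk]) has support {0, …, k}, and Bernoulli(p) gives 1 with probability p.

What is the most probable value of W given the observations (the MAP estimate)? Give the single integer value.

Enumerate traces; 4 have nonzero weight after conditioning:
  (W=2, X=1, Y=0, Z=0) weight 1/96
  (W=2, X=1, Y=1, Z=0) weight 1/32
  (W=3, X=0, Y=0, Z=1) weight 1/48
  (W=3, X=0, Y=1, Z=1) weight 1/16
Group by W:
  weight(W=2) = 1/24
  weight(W=3) = 1/12
Total weight = 1/24 + 1/12 = 1/8
P(W=2 | obs) = 1/24 / 1/8 = 1/3
P(W=3 | obs) = 1/12 / 1/8 = 2/3
argmax = 3

argmax_v P(W = v | obs) = 3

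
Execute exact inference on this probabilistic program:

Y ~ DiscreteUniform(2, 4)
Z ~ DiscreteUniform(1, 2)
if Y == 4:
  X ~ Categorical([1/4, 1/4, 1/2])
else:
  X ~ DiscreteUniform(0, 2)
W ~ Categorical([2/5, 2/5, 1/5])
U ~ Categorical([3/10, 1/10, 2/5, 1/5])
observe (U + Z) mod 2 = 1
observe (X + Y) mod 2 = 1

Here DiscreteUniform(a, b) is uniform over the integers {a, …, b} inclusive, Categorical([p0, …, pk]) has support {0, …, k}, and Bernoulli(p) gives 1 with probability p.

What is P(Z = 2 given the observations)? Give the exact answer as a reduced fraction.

P(Z = 2 | obs) = 3/10

Enumerate traces; 48 have nonzero weight after conditioning:
  (Y=2, Z=1, X=1, W=0, U=0) weight 1/150
  (Y=2, Z=1, X=1, W=0, U=2) weight 2/225
  (Y=2, Z=1, X=1, W=1, U=0) weight 1/150
  (Y=2, Z=1, X=1, W=1, U=2) weight 2/225
  (Y=2, Z=1, X=1, W=2, U=0) weight 1/300
  (Y=2, Z=1, X=1, W=2, U=2) weight 1/225
  (Y=2, Z=2, X=1, W=0, U=1) weight 1/450
  (Y=2, Z=2, X=1, W=0, U=3) weight 1/225
  … 40 more
Group by Z:
  weight(Z=1) = 7/48
  weight(Z=2) = 1/16
Total weight = 7/48 + 1/16 = 5/24
P(Z=1 | obs) = 7/48 / 5/24 = 7/10
P(Z=2 | obs) = 1/16 / 5/24 = 3/10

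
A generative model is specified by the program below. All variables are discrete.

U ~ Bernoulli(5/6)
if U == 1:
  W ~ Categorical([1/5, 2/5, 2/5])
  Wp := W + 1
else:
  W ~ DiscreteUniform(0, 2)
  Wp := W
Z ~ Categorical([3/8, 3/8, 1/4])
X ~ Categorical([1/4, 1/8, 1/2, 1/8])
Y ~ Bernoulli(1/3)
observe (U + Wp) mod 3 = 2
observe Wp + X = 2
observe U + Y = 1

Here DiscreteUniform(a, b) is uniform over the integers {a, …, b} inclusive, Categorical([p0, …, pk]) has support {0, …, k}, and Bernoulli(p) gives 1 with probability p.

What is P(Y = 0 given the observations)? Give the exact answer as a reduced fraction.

P(Y = 0 | obs) = 3/4

Enumerate traces; 6 have nonzero weight after conditioning:
  (U=0, W=2, Z=0, X=0, Y=1) weight 1/576
  (U=0, W=2, Z=1, X=0, Y=1) weight 1/576
  (U=0, W=2, Z=2, X=0, Y=1) weight 1/864
  (U=1, W=0, Z=0, X=1, Y=0) weight 1/192
  (U=1, W=0, Z=1, X=1, Y=0) weight 1/192
  (U=1, W=0, Z=2, X=1, Y=0) weight 1/288
Group by Y:
  weight(Y=0) = 1/72
  weight(Y=1) = 1/216
Total weight = 1/72 + 1/216 = 1/54
P(Y=0 | obs) = 1/72 / 1/54 = 3/4
P(Y=1 | obs) = 1/216 / 1/54 = 1/4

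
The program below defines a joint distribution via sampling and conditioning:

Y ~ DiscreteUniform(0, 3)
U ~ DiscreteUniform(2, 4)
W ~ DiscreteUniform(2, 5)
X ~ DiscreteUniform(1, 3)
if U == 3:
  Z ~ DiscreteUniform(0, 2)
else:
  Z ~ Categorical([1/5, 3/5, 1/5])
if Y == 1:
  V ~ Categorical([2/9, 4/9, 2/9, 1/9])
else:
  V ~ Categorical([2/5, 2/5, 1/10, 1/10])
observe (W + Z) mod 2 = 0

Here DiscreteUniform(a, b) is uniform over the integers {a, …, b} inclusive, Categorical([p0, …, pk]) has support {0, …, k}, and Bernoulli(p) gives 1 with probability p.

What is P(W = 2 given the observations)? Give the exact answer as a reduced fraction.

P(W = 2 | obs) = 11/45

Enumerate traces; 864 have nonzero weight after conditioning:
  (Y=0, U=2, W=2, X=1, Z=0, V=0) weight 1/1800
  (Y=0, U=2, W=2, X=1, Z=0, V=1) weight 1/1800
  (Y=0, U=2, W=2, X=1, Z=0, V=2) weight 1/7200
  (Y=0, U=2, W=2, X=1, Z=0, V=3) weight 1/7200
  (Y=0, U=2, W=2, X=1, Z=2, V=0) weight 1/1800
  (Y=0, U=2, W=2, X=1, Z=2, V=1) weight 1/1800
  (Y=0, U=2, W=2, X=1, Z=2, V=2) weight 1/7200
  (Y=0, U=2, W=2, X=1, Z=2, V=3) weight 1/7200
  (Y=0, U=2, W=3, X=1, Z=1, V=0) weight 1/600
  (Y=0, U=2, W=4, X=1, Z=0, V=0) weight 1/1800
  … 854 more
Group by W:
  weight(W=2) = 11/90
  weight(W=3) = 23/180
  weight(W=4) = 11/90
  weight(W=5) = 23/180
Total weight = 11/90 + 23/180 + 11/90 + 23/180 = 1/2
P(W=2 | obs) = 11/90 / 1/2 = 11/45
P(W=3 | obs) = 23/180 / 1/2 = 23/90
P(W=4 | obs) = 11/90 / 1/2 = 11/45
P(W=5 | obs) = 23/180 / 1/2 = 23/90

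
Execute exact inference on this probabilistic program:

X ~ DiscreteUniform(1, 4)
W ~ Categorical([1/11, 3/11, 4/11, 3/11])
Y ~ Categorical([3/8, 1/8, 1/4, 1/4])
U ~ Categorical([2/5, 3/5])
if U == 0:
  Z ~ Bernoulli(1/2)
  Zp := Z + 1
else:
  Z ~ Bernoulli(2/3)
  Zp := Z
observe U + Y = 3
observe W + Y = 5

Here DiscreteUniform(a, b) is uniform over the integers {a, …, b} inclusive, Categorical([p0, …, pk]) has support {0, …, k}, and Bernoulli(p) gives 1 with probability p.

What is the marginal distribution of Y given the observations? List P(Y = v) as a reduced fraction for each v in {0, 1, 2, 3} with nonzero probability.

P(Y=2) = 9/17, P(Y=3) = 8/17

Enumerate traces; 16 have nonzero weight after conditioning:
  (X=1, W=2, Y=3, U=0, Z=0) weight 1/220
  (X=1, W=2, Y=3, U=0, Z=1) weight 1/220
  (X=1, W=3, Y=2, U=1, Z=0) weight 3/880
  (X=1, W=3, Y=2, U=1, Z=1) weight 3/440
  (X=2, W=2, Y=3, U=0, Z=0) weight 1/220
  (X=2, W=2, Y=3, U=0, Z=1) weight 1/220
  (X=2, W=3, Y=2, U=1, Z=0) weight 3/880
  (X=2, W=3, Y=2, U=1, Z=1) weight 3/440
  … 8 more
Group by Y:
  weight(Y=2) = 9/220
  weight(Y=3) = 2/55
Total weight = 9/220 + 2/55 = 17/220
P(Y=2 | obs) = 9/220 / 17/220 = 9/17
P(Y=3 | obs) = 2/55 / 17/220 = 8/17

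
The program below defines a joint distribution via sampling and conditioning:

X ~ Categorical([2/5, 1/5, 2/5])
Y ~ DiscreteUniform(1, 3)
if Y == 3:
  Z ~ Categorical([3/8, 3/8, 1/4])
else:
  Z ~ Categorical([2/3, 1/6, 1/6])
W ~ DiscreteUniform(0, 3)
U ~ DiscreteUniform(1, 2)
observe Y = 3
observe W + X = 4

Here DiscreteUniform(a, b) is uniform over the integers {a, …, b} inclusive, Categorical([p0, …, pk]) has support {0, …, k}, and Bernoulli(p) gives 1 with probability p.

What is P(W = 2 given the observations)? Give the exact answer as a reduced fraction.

Enumerate traces; 12 have nonzero weight after conditioning:
  (X=1, Y=3, Z=0, W=3, U=1) weight 1/320
  (X=1, Y=3, Z=0, W=3, U=2) weight 1/320
  (X=1, Y=3, Z=1, W=3, U=1) weight 1/320
  (X=1, Y=3, Z=1, W=3, U=2) weight 1/320
  (X=1, Y=3, Z=2, W=3, U=1) weight 1/480
  (X=1, Y=3, Z=2, W=3, U=2) weight 1/480
  (X=2, Y=3, Z=0, W=2, U=1) weight 1/160
  (X=2, Y=3, Z=0, W=2, U=2) weight 1/160
  … 4 more
Group by W:
  weight(W=2) = 1/30
  weight(W=3) = 1/60
Total weight = 1/30 + 1/60 = 1/20
P(W=2 | obs) = 1/30 / 1/20 = 2/3
P(W=3 | obs) = 1/60 / 1/20 = 1/3

P(W = 2 | obs) = 2/3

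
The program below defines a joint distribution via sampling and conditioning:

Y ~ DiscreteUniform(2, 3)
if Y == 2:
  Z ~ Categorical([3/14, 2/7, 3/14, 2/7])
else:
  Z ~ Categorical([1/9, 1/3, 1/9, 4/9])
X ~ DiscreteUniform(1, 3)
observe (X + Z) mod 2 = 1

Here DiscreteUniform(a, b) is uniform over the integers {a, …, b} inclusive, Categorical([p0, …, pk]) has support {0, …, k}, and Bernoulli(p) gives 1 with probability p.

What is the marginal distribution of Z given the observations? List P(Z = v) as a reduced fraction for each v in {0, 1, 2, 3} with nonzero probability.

Enumerate traces; 12 have nonzero weight after conditioning:
  (Y=2, Z=0, X=1) weight 1/28
  (Y=2, Z=0, X=3) weight 1/28
  (Y=2, Z=1, X=2) weight 1/21
  (Y=2, Z=2, X=1) weight 1/28
  (Y=2, Z=2, X=3) weight 1/28
  (Y=2, Z=3, X=2) weight 1/21
  (Y=3, Z=0, X=1) weight 1/54
  (Y=3, Z=0, X=3) weight 1/54
  … 4 more
Group by Z:
  weight(Z=0) = 41/378
  weight(Z=1) = 13/126
  weight(Z=2) = 41/378
  weight(Z=3) = 23/189
Total weight = 41/378 + 13/126 + 41/378 + 23/189 = 167/378
P(Z=0 | obs) = 41/378 / 167/378 = 41/167
P(Z=1 | obs) = 13/126 / 167/378 = 39/167
P(Z=2 | obs) = 41/378 / 167/378 = 41/167
P(Z=3 | obs) = 23/189 / 167/378 = 46/167

P(Z=0) = 41/167, P(Z=1) = 39/167, P(Z=2) = 41/167, P(Z=3) = 46/167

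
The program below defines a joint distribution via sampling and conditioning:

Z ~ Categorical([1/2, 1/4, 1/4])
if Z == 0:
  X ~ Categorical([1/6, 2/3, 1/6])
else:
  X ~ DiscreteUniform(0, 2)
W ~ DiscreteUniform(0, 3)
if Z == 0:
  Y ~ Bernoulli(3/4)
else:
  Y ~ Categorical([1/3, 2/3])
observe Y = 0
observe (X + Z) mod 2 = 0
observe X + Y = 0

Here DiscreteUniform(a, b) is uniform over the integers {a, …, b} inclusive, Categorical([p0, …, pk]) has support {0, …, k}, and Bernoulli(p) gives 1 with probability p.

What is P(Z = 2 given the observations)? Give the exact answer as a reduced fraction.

P(Z = 2 | obs) = 4/7

Enumerate traces; 8 have nonzero weight after conditioning:
  (Z=0, X=0, W=0, Y=0) weight 1/192
  (Z=0, X=0, W=1, Y=0) weight 1/192
  (Z=0, X=0, W=2, Y=0) weight 1/192
  (Z=0, X=0, W=3, Y=0) weight 1/192
  (Z=2, X=0, W=0, Y=0) weight 1/144
  (Z=2, X=0, W=1, Y=0) weight 1/144
  (Z=2, X=0, W=2, Y=0) weight 1/144
  (Z=2, X=0, W=3, Y=0) weight 1/144
Group by Z:
  weight(Z=0) = 1/48
  weight(Z=2) = 1/36
Total weight = 1/48 + 1/36 = 7/144
P(Z=0 | obs) = 1/48 / 7/144 = 3/7
P(Z=2 | obs) = 1/36 / 7/144 = 4/7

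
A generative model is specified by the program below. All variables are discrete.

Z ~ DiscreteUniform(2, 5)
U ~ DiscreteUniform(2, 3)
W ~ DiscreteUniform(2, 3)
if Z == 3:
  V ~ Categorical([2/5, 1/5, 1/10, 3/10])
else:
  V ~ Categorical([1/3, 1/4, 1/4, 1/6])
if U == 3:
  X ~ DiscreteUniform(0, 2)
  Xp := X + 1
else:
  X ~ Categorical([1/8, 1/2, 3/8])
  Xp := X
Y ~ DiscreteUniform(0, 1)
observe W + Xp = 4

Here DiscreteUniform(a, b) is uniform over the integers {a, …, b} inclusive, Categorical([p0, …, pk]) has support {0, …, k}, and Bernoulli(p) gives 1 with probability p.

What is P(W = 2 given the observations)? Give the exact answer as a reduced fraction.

P(W = 2 | obs) = 17/37

Enumerate traces; 128 have nonzero weight after conditioning:
  (Z=2, U=2, W=2, V=0, X=2, Y=0) weight 1/256
  (Z=2, U=2, W=2, V=0, X=2, Y=1) weight 1/256
  (Z=2, U=2, W=2, V=1, X=2, Y=0) weight 3/1024
  (Z=2, U=2, W=2, V=1, X=2, Y=1) weight 3/1024
  (Z=2, U=2, W=2, V=2, X=2, Y=0) weight 3/1024
  (Z=2, U=2, W=2, V=2, X=2, Y=1) weight 3/1024
  (Z=2, U=2, W=2, V=3, X=2, Y=0) weight 1/512
  (Z=2, U=2, W=2, V=3, X=2, Y=1) weight 1/512
  (Z=2, U=2, W=3, V=0, X=1, Y=0) weight 1/192
  … 119 more
Group by W:
  weight(W=2) = 17/96
  weight(W=3) = 5/24
Total weight = 17/96 + 5/24 = 37/96
P(W=2 | obs) = 17/96 / 37/96 = 17/37
P(W=3 | obs) = 5/24 / 37/96 = 20/37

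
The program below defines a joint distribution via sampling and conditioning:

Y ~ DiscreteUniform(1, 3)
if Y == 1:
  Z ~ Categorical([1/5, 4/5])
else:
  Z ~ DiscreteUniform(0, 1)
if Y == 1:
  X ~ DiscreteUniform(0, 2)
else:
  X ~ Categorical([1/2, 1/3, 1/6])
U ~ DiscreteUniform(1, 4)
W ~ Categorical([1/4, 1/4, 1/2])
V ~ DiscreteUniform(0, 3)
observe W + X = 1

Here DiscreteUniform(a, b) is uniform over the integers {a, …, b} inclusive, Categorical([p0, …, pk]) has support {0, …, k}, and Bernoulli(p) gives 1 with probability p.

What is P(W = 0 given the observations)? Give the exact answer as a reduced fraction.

P(W = 0 | obs) = 3/7

Enumerate traces; 192 have nonzero weight after conditioning:
  (Y=1, Z=0, X=0, U=1, W=1, V=0) weight 1/2880
  (Y=1, Z=0, X=0, U=1, W=1, V=1) weight 1/2880
  (Y=1, Z=0, X=0, U=1, W=1, V=2) weight 1/2880
  (Y=1, Z=0, X=0, U=1, W=1, V=3) weight 1/2880
  (Y=1, Z=0, X=0, U=2, W=1, V=0) weight 1/2880
  (Y=1, Z=0, X=0, U=2, W=1, V=1) weight 1/2880
  (Y=1, Z=0, X=0, U=2, W=1, V=2) weight 1/2880
  (Y=1, Z=0, X=0, U=2, W=1, V=3) weight 1/2880
  (Y=1, Z=0, X=1, U=1, W=0, V=0) weight 1/2880
  … 183 more
Group by W:
  weight(W=0) = 1/12
  weight(W=1) = 1/9
Total weight = 1/12 + 1/9 = 7/36
P(W=0 | obs) = 1/12 / 7/36 = 3/7
P(W=1 | obs) = 1/9 / 7/36 = 4/7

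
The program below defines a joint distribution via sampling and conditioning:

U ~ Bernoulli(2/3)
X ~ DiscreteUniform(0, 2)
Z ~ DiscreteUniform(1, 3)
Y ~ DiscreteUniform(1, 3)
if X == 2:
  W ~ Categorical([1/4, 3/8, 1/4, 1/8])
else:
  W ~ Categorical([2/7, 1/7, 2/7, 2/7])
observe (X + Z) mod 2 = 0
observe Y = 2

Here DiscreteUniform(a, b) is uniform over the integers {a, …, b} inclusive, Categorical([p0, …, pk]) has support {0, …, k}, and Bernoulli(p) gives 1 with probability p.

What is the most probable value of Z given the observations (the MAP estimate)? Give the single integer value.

argmax_v P(Z = v | obs) = 2

Enumerate traces; 32 have nonzero weight after conditioning:
  (U=0, X=0, Z=2, Y=2, W=0) weight 2/567
  (U=0, X=0, Z=2, Y=2, W=1) weight 1/567
  (U=0, X=0, Z=2, Y=2, W=2) weight 2/567
  (U=0, X=0, Z=2, Y=2, W=3) weight 2/567
  (U=0, X=1, Z=1, Y=2, W=0) weight 2/567
  (U=0, X=1, Z=1, Y=2, W=1) weight 1/567
  (U=0, X=1, Z=1, Y=2, W=2) weight 2/567
  (U=0, X=1, Z=1, Y=2, W=3) weight 2/567
  (U=0, X=1, Z=3, Y=2, W=0) weight 2/567
  … 23 more
Group by Z:
  weight(Z=1) = 1/27
  weight(Z=2) = 2/27
  weight(Z=3) = 1/27
Total weight = 1/27 + 2/27 + 1/27 = 4/27
P(Z=1 | obs) = 1/27 / 4/27 = 1/4
P(Z=2 | obs) = 2/27 / 4/27 = 1/2
P(Z=3 | obs) = 1/27 / 4/27 = 1/4
argmax = 2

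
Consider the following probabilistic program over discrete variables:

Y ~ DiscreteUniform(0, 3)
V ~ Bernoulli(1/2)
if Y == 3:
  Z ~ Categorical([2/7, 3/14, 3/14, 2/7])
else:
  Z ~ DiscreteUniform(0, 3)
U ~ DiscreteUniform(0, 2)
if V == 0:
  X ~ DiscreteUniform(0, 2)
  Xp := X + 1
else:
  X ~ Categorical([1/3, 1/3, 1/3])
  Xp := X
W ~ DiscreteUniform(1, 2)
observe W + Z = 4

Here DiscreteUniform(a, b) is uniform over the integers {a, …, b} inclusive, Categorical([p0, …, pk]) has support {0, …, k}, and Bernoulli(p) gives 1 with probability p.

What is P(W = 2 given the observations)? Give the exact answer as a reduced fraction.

P(W = 2 | obs) = 27/56

Enumerate traces; 144 have nonzero weight after conditioning:
  (Y=0, V=0, Z=2, U=0, X=0, W=2) weight 1/576
  (Y=0, V=0, Z=2, U=0, X=1, W=2) weight 1/576
  (Y=0, V=0, Z=2, U=0, X=2, W=2) weight 1/576
  (Y=0, V=0, Z=2, U=1, X=0, W=2) weight 1/576
  (Y=0, V=0, Z=2, U=1, X=1, W=2) weight 1/576
  (Y=0, V=0, Z=2, U=1, X=2, W=2) weight 1/576
  (Y=0, V=0, Z=2, U=2, X=0, W=2) weight 1/576
  (Y=0, V=0, Z=2, U=2, X=1, W=2) weight 1/576
  (Y=0, V=0, Z=3, U=0, X=0, W=1) weight 1/576
  … 135 more
Group by W:
  weight(W=1) = 29/224
  weight(W=2) = 27/224
Total weight = 29/224 + 27/224 = 1/4
P(W=1 | obs) = 29/224 / 1/4 = 29/56
P(W=2 | obs) = 27/224 / 1/4 = 27/56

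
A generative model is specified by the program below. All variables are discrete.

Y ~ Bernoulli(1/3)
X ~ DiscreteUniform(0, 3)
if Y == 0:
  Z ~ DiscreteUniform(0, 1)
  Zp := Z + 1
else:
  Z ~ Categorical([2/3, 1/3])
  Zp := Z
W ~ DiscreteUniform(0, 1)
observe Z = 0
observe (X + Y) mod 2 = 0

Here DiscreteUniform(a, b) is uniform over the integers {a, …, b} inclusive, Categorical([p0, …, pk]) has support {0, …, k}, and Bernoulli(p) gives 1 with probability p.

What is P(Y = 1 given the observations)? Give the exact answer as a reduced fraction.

P(Y = 1 | obs) = 2/5

Enumerate traces; 8 have nonzero weight after conditioning:
  (Y=0, X=0, Z=0, W=0) weight 1/24
  (Y=0, X=0, Z=0, W=1) weight 1/24
  (Y=0, X=2, Z=0, W=0) weight 1/24
  (Y=0, X=2, Z=0, W=1) weight 1/24
  (Y=1, X=1, Z=0, W=0) weight 1/36
  (Y=1, X=1, Z=0, W=1) weight 1/36
  (Y=1, X=3, Z=0, W=0) weight 1/36
  (Y=1, X=3, Z=0, W=1) weight 1/36
Group by Y:
  weight(Y=0) = 1/6
  weight(Y=1) = 1/9
Total weight = 1/6 + 1/9 = 5/18
P(Y=0 | obs) = 1/6 / 5/18 = 3/5
P(Y=1 | obs) = 1/9 / 5/18 = 2/5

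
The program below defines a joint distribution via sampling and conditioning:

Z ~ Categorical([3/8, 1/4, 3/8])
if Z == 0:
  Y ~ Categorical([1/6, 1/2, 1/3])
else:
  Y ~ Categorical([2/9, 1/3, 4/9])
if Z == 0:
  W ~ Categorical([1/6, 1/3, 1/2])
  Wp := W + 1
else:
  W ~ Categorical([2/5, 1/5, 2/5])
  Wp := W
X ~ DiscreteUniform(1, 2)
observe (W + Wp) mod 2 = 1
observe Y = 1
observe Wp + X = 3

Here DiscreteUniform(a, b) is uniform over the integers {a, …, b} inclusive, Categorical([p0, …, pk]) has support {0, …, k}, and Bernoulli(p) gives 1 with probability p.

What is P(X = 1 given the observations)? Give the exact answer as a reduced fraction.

P(X = 1 | obs) = 2/3

Enumerate traces; 2 have nonzero weight after conditioning:
  (Z=0, Y=1, W=0, X=2) weight 1/64
  (Z=0, Y=1, W=1, X=1) weight 1/32
Group by X:
  weight(X=1) = 1/32
  weight(X=2) = 1/64
Total weight = 1/32 + 1/64 = 3/64
P(X=1 | obs) = 1/32 / 3/64 = 2/3
P(X=2 | obs) = 1/64 / 3/64 = 1/3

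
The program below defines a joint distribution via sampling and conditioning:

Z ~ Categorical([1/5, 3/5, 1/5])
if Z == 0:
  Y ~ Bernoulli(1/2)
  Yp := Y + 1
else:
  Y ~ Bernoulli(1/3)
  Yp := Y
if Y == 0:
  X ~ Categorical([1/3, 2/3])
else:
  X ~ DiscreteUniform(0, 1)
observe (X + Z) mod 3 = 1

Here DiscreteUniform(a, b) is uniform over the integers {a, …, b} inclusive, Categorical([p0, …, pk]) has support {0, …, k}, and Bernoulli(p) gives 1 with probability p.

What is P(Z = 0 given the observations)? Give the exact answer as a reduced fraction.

Enumerate traces; 4 have nonzero weight after conditioning:
  (Z=0, Y=0, X=1) weight 1/15
  (Z=0, Y=1, X=1) weight 1/20
  (Z=1, Y=0, X=0) weight 2/15
  (Z=1, Y=1, X=0) weight 1/10
Group by Z:
  weight(Z=0) = 7/60
  weight(Z=1) = 7/30
Total weight = 7/60 + 7/30 = 7/20
P(Z=0 | obs) = 7/60 / 7/20 = 1/3
P(Z=1 | obs) = 7/30 / 7/20 = 2/3

P(Z = 0 | obs) = 1/3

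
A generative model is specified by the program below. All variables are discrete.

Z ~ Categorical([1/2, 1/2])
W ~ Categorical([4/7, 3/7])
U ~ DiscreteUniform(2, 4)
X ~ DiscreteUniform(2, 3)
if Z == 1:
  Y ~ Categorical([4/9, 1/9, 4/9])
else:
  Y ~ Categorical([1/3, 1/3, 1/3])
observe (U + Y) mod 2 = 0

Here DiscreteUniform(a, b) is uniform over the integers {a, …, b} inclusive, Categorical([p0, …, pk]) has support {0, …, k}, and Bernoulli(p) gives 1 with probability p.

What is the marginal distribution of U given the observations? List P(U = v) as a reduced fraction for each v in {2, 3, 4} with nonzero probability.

Enumerate traces; 40 have nonzero weight after conditioning:
  (Z=0, W=0, U=2, X=2, Y=0) weight 1/63
  (Z=0, W=0, U=2, X=2, Y=2) weight 1/63
  (Z=0, W=0, U=2, X=3, Y=0) weight 1/63
  (Z=0, W=0, U=2, X=3, Y=2) weight 1/63
  (Z=0, W=0, U=3, X=2, Y=1) weight 1/63
  (Z=0, W=0, U=3, X=3, Y=1) weight 1/63
  (Z=0, W=0, U=4, X=2, Y=0) weight 1/63
  (Z=0, W=0, U=4, X=2, Y=2) weight 1/63
  … 32 more
Group by U:
  weight(U=2) = 7/27
  weight(U=3) = 2/27
  weight(U=4) = 7/27
Total weight = 7/27 + 2/27 + 7/27 = 16/27
P(U=2 | obs) = 7/27 / 16/27 = 7/16
P(U=3 | obs) = 2/27 / 16/27 = 1/8
P(U=4 | obs) = 7/27 / 16/27 = 7/16

P(U=2) = 7/16, P(U=3) = 1/8, P(U=4) = 7/16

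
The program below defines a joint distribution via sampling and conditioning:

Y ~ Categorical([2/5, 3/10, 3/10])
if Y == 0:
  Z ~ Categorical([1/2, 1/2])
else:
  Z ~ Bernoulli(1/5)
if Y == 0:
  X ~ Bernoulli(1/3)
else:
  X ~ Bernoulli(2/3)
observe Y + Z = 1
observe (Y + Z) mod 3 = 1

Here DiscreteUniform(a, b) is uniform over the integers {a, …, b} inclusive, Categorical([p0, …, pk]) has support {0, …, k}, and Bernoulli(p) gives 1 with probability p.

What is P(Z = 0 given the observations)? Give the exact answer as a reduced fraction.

P(Z = 0 | obs) = 6/11

Enumerate traces; 4 have nonzero weight after conditioning:
  (Y=0, Z=1, X=0) weight 2/15
  (Y=0, Z=1, X=1) weight 1/15
  (Y=1, Z=0, X=0) weight 2/25
  (Y=1, Z=0, X=1) weight 4/25
Group by Z:
  weight(Z=0) = 6/25
  weight(Z=1) = 1/5
Total weight = 6/25 + 1/5 = 11/25
P(Z=0 | obs) = 6/25 / 11/25 = 6/11
P(Z=1 | obs) = 1/5 / 11/25 = 5/11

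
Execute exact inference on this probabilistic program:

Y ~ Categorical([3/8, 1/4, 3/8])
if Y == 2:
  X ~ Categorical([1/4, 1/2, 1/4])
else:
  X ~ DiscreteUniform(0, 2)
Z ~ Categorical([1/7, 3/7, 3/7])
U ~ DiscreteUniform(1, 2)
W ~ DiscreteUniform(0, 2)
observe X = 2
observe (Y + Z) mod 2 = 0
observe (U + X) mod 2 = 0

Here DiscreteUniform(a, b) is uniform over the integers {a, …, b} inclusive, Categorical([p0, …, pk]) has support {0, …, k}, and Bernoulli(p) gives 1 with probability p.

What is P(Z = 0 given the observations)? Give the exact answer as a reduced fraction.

P(Z = 0 | obs) = 7/36

Enumerate traces; 15 have nonzero weight after conditioning:
  (Y=0, X=2, Z=0, U=2, W=0) weight 1/336
  (Y=0, X=2, Z=0, U=2, W=1) weight 1/336
  (Y=0, X=2, Z=0, U=2, W=2) weight 1/336
  (Y=0, X=2, Z=2, U=2, W=0) weight 1/112
  (Y=0, X=2, Z=2, U=2, W=1) weight 1/112
  (Y=0, X=2, Z=2, U=2, W=2) weight 1/112
  (Y=1, X=2, Z=1, U=2, W=0) weight 1/168
  (Y=1, X=2, Z=1, U=2, W=1) weight 1/168
  … 7 more
Group by Z:
  weight(Z=0) = 1/64
  weight(Z=1) = 1/56
  weight(Z=2) = 3/64
Total weight = 1/64 + 1/56 + 3/64 = 9/112
P(Z=0 | obs) = 1/64 / 9/112 = 7/36
P(Z=1 | obs) = 1/56 / 9/112 = 2/9
P(Z=2 | obs) = 3/64 / 9/112 = 7/12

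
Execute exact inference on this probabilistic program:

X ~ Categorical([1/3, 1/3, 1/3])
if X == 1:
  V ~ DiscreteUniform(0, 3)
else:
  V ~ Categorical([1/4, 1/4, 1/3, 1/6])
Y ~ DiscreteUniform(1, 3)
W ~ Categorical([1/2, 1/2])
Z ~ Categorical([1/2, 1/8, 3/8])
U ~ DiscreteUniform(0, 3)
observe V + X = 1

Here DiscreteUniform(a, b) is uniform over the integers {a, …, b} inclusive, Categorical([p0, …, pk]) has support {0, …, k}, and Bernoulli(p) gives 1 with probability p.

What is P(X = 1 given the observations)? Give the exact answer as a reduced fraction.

P(X = 1 | obs) = 1/2

Enumerate traces; 144 have nonzero weight after conditioning:
  (X=0, V=1, Y=1, W=0, Z=0, U=0) weight 1/576
  (X=0, V=1, Y=1, W=0, Z=0, U=1) weight 1/576
  (X=0, V=1, Y=1, W=0, Z=0, U=2) weight 1/576
  (X=0, V=1, Y=1, W=0, Z=0, U=3) weight 1/576
  (X=0, V=1, Y=1, W=0, Z=1, U=0) weight 1/2304
  (X=0, V=1, Y=1, W=0, Z=1, U=1) weight 1/2304
  (X=0, V=1, Y=1, W=0, Z=1, U=2) weight 1/2304
  (X=0, V=1, Y=1, W=0, Z=1, U=3) weight 1/2304
  (X=1, V=0, Y=1, W=0, Z=0, U=0) weight 1/576
  … 135 more
Group by X:
  weight(X=0) = 1/12
  weight(X=1) = 1/12
Total weight = 1/12 + 1/12 = 1/6
P(X=0 | obs) = 1/12 / 1/6 = 1/2
P(X=1 | obs) = 1/12 / 1/6 = 1/2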